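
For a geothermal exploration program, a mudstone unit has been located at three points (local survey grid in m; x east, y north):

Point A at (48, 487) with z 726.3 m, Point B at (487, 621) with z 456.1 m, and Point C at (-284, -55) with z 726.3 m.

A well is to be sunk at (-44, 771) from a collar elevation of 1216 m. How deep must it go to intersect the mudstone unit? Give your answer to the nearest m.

Two edge vectors: Point A→Point B = (439, 134, -270.2), Point A→Point C = (-332, -542, 0).
Normal n = (Point A→Point B) × (Point A→Point C) = (-146448.4, 89706.4, -193450).
So ∂z/∂x = −n_x/n_z = −0.75703 and ∂z/∂y = −n_y/n_z = 0.46372.
Intercept c from Point A: 726.3 + 36.34 − 225.83 = 536.81.
At (-44, 771): z_contact = 33.3 + 357.5 + 536.81 = 927.6 m.
Depth below ground = 1216 − 927.6 = 288 m.

288 m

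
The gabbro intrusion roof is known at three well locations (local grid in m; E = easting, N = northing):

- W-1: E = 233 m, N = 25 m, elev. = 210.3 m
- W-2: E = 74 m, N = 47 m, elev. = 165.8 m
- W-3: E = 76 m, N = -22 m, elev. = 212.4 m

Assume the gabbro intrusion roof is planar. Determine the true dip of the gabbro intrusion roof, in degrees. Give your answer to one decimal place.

34.8°

Two edge vectors: W-1→W-2 = (-159, 22, -44.5), W-1→W-3 = (-157, -47, 2.1).
Normal n = (W-1→W-2) × (W-1→W-3) = (-2045.3, 7320.4, 10927).
So ∂z/∂E = −n_x/n_z = 0.18718 and ∂z/∂N = −n_y/n_z = −0.66994.
Gradient magnitude |∇z| = √(a² + b²) = √(0.03504 + 0.44882) = 0.69559.
True dip = arctan(0.69559) = 34.8°, dipping toward NNW (azimuth ≈ 344°).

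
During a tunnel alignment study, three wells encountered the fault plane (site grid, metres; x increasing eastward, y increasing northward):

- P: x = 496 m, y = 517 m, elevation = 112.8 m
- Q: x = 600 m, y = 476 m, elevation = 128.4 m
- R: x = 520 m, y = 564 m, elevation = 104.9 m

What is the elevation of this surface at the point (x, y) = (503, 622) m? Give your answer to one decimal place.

91.9 m

Let the plane be z = a·x + b·y + c.
Q−P: 104a − 41b = 15.6;  R−P: 24a + 47b = −7.9.
Solving gives a = 0.06970, b = −0.20368.
Then c = 112.8 − a·496 − b·517 = 183.53.
At (503, 622): z = 35.1 − 126.7 + 183.53 = 91.9 m.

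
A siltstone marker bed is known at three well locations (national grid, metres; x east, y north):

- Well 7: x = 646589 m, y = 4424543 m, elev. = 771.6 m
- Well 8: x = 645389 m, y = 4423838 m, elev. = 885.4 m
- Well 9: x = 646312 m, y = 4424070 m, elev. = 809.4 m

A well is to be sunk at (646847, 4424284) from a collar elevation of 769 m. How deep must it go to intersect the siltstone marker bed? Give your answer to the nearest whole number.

Let the plane be z = a·x + b·y + c.
Well 8−Well 7: −1200a − 705b = 113.8;  Well 9−Well 7: −277a − 473b = 37.8.
Solving gives a = −0.07299840, b = −0.03716584.
Then c = 771.6 − a·646589 − b·4424543 = 212413.42.
At (646847, 4424284): z_contact = −47218.8 − 164432.2 + 212413.42 = 762.4 m.
Depth below ground = 769 − 762.4 = 7 m.

7 m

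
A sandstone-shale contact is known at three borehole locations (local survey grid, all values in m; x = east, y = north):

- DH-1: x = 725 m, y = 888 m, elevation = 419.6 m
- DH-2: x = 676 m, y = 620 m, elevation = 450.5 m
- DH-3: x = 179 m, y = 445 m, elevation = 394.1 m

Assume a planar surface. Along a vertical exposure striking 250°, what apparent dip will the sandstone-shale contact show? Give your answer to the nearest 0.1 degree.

6.0°

Let the plane be z = a·x + b·y + c.
DH-2−DH-1: −49a − 268b = 30.9;  DH-3−DH-1: −546a − 443b = −25.5.
Solving gives a = 0.16468, b = −0.14541.
Unit vector along 250° is (sin 250°, cos 250°) = (-0.9397, -0.3420).
Slope in that direction = a·(-0.9397) + b·(-0.3420) = −0.10502.
Apparent dip = arctan|0.10502| = 6.0° (true dip is 12.4°, so apparent ≤ true as expected).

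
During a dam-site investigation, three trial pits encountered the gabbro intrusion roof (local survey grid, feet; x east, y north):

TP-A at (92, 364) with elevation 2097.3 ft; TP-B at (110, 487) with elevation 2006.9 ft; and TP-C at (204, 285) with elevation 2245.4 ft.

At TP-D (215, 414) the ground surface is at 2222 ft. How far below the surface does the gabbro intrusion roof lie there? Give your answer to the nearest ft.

Two edge vectors: TP-A→TP-B = (18, 123, -90.4), TP-A→TP-C = (112, -79, 148.1).
Normal n = (TP-A→TP-B) × (TP-A→TP-C) = (11074.7, -12790.6, -15198).
So ∂z/∂x = −n_x/n_z = 0.72869 and ∂z/∂y = −n_y/n_z = −0.84160.
Intercept c from TP-A: 2097.3 − 67.04 + 306.34 = 2336.60.
At (215, 414): z_contact = 156.7 − 348.4 + 2336.60 = 2144.8 ft.
Depth below ground = 2222 − 2144.8 = 77 ft.

77 ft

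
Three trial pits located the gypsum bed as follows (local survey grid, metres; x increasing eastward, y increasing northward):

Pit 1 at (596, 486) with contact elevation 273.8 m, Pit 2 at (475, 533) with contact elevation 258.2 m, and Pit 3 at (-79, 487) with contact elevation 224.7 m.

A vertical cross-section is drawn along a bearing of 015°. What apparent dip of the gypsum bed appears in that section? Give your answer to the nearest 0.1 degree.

6.9°

Two edge vectors: Pit 1→Pit 2 = (-121, 47, -15.6), Pit 1→Pit 3 = (-675, 1, -49.1).
Normal n = (Pit 1→Pit 2) × (Pit 1→Pit 3) = (-2292.1, 4588.9, 31604).
So ∂z/∂x = −n_x/n_z = 0.07253 and ∂z/∂y = −n_y/n_z = −0.14520.
Unit vector along 015° is (sin 15°, cos 15°) = (0.2588, 0.9659).
Slope in that direction = a·(0.2588) + b·(0.9659) = −0.12148.
Apparent dip = arctan|0.12148| = 6.9° (true dip is 9.2°, so apparent ≤ true as expected).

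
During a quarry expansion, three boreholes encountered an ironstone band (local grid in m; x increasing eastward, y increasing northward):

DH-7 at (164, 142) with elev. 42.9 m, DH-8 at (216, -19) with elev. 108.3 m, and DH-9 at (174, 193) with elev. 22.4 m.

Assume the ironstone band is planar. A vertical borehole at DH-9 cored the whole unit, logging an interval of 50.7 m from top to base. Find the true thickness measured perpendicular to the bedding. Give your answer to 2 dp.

47.01 m

Let the plane be z = a·x + b·y + c.
DH-8−DH-7: 52a − 161b = 65.4;  DH-9−DH-7: 10a + 51b = −20.5.
Solving gives a = 0.00819, b = −0.40357.
|∇z| = √(a²+b²) = 0.40365, so dip δ = arctan(0.40365) = 21.98°.
True thickness = vertical thickness × cos δ = 50.7 × cos 21.98° = 47.01 m.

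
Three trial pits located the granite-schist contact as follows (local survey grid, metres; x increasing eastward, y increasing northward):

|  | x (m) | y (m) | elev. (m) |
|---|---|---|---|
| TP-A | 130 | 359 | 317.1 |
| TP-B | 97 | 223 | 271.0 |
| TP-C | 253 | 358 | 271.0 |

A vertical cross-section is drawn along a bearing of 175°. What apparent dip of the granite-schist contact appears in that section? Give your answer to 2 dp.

Let the plane be z = a·x + b·y + c.
TP-B−TP-A: −33a − 136b = −46.1;  TP-C−TP-A: 123a − 1b = −46.1.
Solving gives a = −0.37131, b = 0.42907.
Unit vector along 175° is (sin 175°, cos 175°) = (0.0872, -0.9962).
Slope in that direction = a·(0.0872) + b·(-0.9962) = −0.45980.
Apparent dip = arctan|0.45980| = 24.69° (true dip is 29.6°, so apparent ≤ true as expected).

24.69°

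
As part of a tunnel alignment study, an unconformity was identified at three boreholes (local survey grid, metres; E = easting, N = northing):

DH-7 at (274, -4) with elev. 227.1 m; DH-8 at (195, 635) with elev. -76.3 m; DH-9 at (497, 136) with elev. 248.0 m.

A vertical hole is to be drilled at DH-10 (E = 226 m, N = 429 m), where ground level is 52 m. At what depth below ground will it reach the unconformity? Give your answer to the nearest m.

Two edge vectors: DH-7→DH-8 = (-79, 639, -303.4), DH-7→DH-9 = (223, 140, 20.9).
Normal n = (DH-7→DH-8) × (DH-7→DH-9) = (55831.1, -66007.1, -153557).
So ∂z/∂E = −n_x/n_z = 0.36359 and ∂z/∂N = −n_y/n_z = −0.42985.
Intercept c from DH-7: 227.1 − 99.62 − 1.72 = 125.76.
At (226, 429): z_contact = 82.2 − 184.4 + 125.76 = 23.5 m.
Depth below ground = 52 − 23.5 = 28 m.

28 m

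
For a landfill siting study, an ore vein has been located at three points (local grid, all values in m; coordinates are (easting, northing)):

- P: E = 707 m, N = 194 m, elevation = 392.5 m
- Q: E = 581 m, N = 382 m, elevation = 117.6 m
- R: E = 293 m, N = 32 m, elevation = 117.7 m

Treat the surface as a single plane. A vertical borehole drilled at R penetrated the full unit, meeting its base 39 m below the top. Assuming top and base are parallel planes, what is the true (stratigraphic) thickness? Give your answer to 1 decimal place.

Let the plane be z = a·E + b·N + c.
Q−P: −126a + 188b = −274.9;  R−P: −414a − 162b = −274.8.
Solving gives a = 0.97916, b = −0.80599.
|∇z| = √(a²+b²) = 1.26821, so dip δ = arctan(1.26821) = 51.74°.
True thickness = vertical thickness × cos δ = 39 × cos 51.74° = 24.1 m.

24.1 m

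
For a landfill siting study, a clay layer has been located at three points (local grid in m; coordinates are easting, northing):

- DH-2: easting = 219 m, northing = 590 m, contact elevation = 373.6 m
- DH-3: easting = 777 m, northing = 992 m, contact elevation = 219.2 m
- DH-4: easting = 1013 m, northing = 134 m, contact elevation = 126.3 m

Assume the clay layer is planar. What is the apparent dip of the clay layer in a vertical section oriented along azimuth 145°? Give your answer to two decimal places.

Let the plane be z = a·easting + b·northing + c.
DH-3−DH-2: 558a + 402b = −154.4;  DH-4−DH-2: 794a − 456b = −247.3.
Solving gives a = −0.29604, b = 0.02685.
Unit vector along 145° is (sin 145°, cos 145°) = (0.5736, -0.8192).
Slope in that direction = a·(0.5736) + b·(-0.8192) = −0.19179.
Apparent dip = arctan|0.19179| = 10.86° (true dip is 16.6°, so apparent ≤ true as expected).

10.86°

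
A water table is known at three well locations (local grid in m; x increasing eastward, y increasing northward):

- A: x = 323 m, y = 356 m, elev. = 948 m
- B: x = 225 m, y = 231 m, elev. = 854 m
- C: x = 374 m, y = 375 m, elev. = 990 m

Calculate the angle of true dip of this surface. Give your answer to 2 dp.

Two edge vectors: A→B = (-98, -125, -94), A→C = (51, 19, 42).
Normal n = (A→B) × (A→C) = (-3464, -678, 4513).
So ∂z/∂x = −n_x/n_z = 0.76756 and ∂z/∂y = −n_y/n_z = 0.15023.
Gradient magnitude |∇z| = √(a² + b²) = √(0.58915 + 0.02257) = 0.78212.
True dip = arctan(0.78212) = 38.03°, dipping toward W (azimuth ≈ 259°).

38.03°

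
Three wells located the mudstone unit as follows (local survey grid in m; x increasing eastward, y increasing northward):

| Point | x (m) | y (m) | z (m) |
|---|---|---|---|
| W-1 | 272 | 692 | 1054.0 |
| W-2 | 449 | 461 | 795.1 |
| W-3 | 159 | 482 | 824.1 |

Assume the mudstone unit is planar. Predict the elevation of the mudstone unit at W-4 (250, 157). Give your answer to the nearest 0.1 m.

Let the plane be z = a·x + b·y + c.
W-2−W-1: 177a − 231b = −258.9;  W-3−W-1: −113a − 210b = −229.9.
Solving gives a = −0.01995, b = 1.10550.
Then c = 1054 − a·272 − b·692 = 294.42.
At (250, 157): z = −5.0 + 173.6 + 294.42 = 463.0 m.

463.0 m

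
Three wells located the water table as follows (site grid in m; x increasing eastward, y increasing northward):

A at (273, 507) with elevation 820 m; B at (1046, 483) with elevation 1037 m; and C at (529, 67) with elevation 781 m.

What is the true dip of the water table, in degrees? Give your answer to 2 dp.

21.12°

Let the plane be z = a·x + b·y + c.
B−A: 773a − 24b = 217;  C−A: 256a − 440b = −39.
Solving gives a = 0.28869, b = 0.25660.
Gradient magnitude |∇z| = √(a² + b²) = √(0.08334 + 0.06584) = 0.38625.
True dip = arctan(0.38625) = 21.12°, dipping toward SW (azimuth ≈ 228°).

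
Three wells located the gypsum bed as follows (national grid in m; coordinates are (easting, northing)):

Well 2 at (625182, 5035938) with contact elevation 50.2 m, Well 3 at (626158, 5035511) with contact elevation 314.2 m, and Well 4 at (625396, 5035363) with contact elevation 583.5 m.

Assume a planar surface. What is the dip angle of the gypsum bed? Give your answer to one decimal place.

45.0°

Let the plane be z = a·E + b·N + c.
Well 3−Well 2: 976a − 427b = 264;  Well 4−Well 2: 214a − 575b = 533.3.
Solving gives a = −0.16159, b = −0.98762.
Gradient magnitude |∇z| = √(a² + b²) = √(0.02611 + 0.97539) = 1.00075.
True dip = arctan(1.00075) = 45.0°, dipping toward N (azimuth ≈ 009°).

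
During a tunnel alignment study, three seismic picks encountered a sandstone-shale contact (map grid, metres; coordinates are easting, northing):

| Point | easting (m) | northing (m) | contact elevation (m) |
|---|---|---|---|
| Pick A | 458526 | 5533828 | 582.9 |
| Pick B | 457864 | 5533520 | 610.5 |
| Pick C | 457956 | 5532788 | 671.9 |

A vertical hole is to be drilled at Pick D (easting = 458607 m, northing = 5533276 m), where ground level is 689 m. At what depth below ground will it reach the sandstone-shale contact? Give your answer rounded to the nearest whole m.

Let the plane be z = a·easting + b·northing + c.
Pick B−Pick A: −662a − 308b = 27.6;  Pick C−Pick A: −570a − 1040b = 89.
Solving gives a = −0.00251891, b = −0.08419637.
Then c = 582.9 − a·458526 − b·5533828 = 467666.09.
At (458607, 5533276): z_contact = −1155.2 − 465881.7 + 467666.09 = 629.2 m.
Depth below ground = 689 − 629.2 = 60 m.

60 m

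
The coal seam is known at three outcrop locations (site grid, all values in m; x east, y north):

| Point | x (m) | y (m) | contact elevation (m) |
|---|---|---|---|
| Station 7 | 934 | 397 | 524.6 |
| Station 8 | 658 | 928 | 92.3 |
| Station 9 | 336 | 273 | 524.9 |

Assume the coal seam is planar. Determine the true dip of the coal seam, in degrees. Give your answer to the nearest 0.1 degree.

Two edge vectors: Station 7→Station 8 = (-276, 531, -432.3), Station 7→Station 9 = (-598, -124, 0.3).
Normal n = (Station 7→Station 8) × (Station 7→Station 9) = (-53445.9, 258598.2, 351762).
So ∂z/∂x = −n_x/n_z = 0.15194 and ∂z/∂y = −n_y/n_z = −0.73515.
Gradient magnitude |∇z| = √(a² + b²) = √(0.02309 + 0.54045) = 0.75069.
True dip = arctan(0.75069) = 36.9°, dipping toward NNW (azimuth ≈ 348°).

36.9°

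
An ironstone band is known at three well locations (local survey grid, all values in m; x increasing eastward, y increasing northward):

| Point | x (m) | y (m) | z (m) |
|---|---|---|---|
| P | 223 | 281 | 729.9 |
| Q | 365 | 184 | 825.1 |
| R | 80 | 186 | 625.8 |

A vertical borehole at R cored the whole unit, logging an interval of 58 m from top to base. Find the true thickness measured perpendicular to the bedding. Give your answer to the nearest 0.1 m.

Let the plane be z = a·x + b·y + c.
Q−P: 142a − 97b = 95.2;  R−P: −143a − 95b = −104.1.
Solving gives a = 0.69960, b = 0.04271.
|∇z| = √(a²+b²) = 0.70090, so dip δ = arctan(0.70090) = 35.03°.
True thickness = vertical thickness × cos δ = 58 × cos 35.03° = 47.5 m.

47.5 m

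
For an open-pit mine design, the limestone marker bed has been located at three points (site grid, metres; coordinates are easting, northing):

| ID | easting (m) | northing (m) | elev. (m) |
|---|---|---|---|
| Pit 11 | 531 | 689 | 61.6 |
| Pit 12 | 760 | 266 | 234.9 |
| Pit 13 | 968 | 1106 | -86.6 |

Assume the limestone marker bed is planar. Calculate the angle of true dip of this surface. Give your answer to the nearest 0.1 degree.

21.4°

Two edge vectors: Pit 11→Pit 12 = (229, -423, 173.3), Pit 11→Pit 13 = (437, 417, -148.2).
Normal n = (Pit 11→Pit 12) × (Pit 11→Pit 13) = (-9577.5, 109669.9, 280344).
So ∂z/∂easting = −n_x/n_z = 0.03416 and ∂z/∂northing = −n_y/n_z = −0.39120.
Gradient magnitude |∇z| = √(a² + b²) = √(0.00117 + 0.15304) = 0.39269.
True dip = arctan(0.39269) = 21.4°, dipping toward N (azimuth ≈ 355°).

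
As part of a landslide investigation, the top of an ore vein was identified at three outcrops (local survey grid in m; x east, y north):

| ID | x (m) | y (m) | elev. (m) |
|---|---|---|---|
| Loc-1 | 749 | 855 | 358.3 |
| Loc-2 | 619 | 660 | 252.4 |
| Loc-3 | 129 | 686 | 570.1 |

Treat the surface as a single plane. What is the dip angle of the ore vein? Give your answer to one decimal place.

Two edge vectors: Loc-1→Loc-2 = (-130, -195, -105.9), Loc-1→Loc-3 = (-620, -169, 211.8).
Normal n = (Loc-1→Loc-2) × (Loc-1→Loc-3) = (-59198.1, 93192, -98930).
So ∂z/∂x = −n_x/n_z = −0.59838 and ∂z/∂y = −n_y/n_z = 0.94200.
Gradient magnitude |∇z| = √(a² + b²) = √(0.35806 + 0.88736) = 1.11599.
True dip = arctan(1.11599) = 48.1°, dipping toward SSE (azimuth ≈ 148°).

48.1°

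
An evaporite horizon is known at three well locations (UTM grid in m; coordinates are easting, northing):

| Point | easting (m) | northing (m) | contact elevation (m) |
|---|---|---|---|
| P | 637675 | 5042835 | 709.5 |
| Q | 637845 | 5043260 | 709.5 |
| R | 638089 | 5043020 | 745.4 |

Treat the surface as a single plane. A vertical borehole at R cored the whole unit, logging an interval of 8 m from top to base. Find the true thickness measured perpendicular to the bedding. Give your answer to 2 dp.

7.95 m

Let the plane be z = a·easting + b·northing + c.
Q−P: 170a + 425b = 0;  R−P: 414a + 185b = 35.9.
Solving gives a = 0.10559, b = −0.04224.
|∇z| = √(a²+b²) = 0.11372, so dip δ = arctan(0.11372) = 6.49°.
True thickness = vertical thickness × cos δ = 8 × cos 6.49° = 7.95 m.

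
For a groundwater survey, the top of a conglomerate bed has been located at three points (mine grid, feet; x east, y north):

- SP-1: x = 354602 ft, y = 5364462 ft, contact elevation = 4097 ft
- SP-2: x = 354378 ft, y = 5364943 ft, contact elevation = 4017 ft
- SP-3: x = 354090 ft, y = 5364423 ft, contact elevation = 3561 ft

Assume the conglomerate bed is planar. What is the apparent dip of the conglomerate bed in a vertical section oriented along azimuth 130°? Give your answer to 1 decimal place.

Two edge vectors: SP-1→SP-2 = (-224, 481, -80), SP-1→SP-3 = (-512, -39, -536).
Normal n = (SP-1→SP-2) × (SP-1→SP-3) = (-260936, -79104, 255008).
So ∂z/∂x = −n_x/n_z = 1.02325 and ∂z/∂y = −n_y/n_z = 0.31020.
Unit vector along 130° is (sin 130°, cos 130°) = (0.7660, -0.6428).
Slope in that direction = a·(0.7660) + b·(-0.6428) = 0.58446.
Apparent dip = arctan|0.58446| = 30.3° (true dip is 46.9°, so apparent ≤ true as expected).

30.3°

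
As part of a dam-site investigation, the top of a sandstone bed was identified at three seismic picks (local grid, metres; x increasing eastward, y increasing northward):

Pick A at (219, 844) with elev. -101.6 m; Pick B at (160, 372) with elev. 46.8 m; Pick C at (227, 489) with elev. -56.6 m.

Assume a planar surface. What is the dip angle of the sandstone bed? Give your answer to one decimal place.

Two edge vectors: Pick A→Pick B = (-59, -472, 148.4), Pick A→Pick C = (8, -355, 45).
Normal n = (Pick A→Pick B) × (Pick A→Pick C) = (31442, 3842.2, 24721).
So ∂z/∂x = −n_x/n_z = −1.27187 and ∂z/∂y = −n_y/n_z = −0.15542.
Gradient magnitude |∇z| = √(a² + b²) = √(1.61766 + 0.02416) = 1.28134.
True dip = arctan(1.28134) = 52.0°, dipping toward E (azimuth ≈ 083°).

52.0°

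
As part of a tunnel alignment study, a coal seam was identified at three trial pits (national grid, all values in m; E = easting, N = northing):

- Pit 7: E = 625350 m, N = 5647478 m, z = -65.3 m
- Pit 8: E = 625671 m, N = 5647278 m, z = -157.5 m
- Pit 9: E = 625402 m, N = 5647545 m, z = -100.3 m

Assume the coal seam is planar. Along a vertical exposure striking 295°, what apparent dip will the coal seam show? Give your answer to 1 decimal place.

16.1°

Two edge vectors: Pit 7→Pit 8 = (321, -200, -92.2), Pit 7→Pit 9 = (52, 67, -35).
Normal n = (Pit 7→Pit 8) × (Pit 7→Pit 9) = (13177.4, 6440.6, 31907).
So ∂z/∂E = −n_x/n_z = −0.41299 and ∂z/∂N = −n_y/n_z = −0.20186.
Unit vector along 295° is (sin 295°, cos 295°) = (-0.9063, 0.4226).
Slope in that direction = a·(-0.9063) + b·(0.4226) = 0.28899.
Apparent dip = arctan|0.28899| = 16.1° (true dip is 24.7°, so apparent ≤ true as expected).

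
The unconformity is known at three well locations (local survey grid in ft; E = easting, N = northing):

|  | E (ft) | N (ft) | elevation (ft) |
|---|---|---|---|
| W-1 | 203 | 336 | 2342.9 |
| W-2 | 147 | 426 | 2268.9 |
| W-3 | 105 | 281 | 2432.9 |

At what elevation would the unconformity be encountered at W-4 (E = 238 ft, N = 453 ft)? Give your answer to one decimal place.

2210.2 ft

Two edge vectors: W-1→W-2 = (-56, 90, -74), W-1→W-3 = (-98, -55, 90).
Normal n = (W-1→W-2) × (W-1→W-3) = (4030, 12292, 11900).
So ∂z/∂E = −n_x/n_z = −0.33866 and ∂z/∂N = −n_y/n_z = −1.03294.
Intercept c from W-1: 2342.9 + 68.75 + 347.07 = 2758.72.
At (238, 453): z = −80.6 − 467.9 + 2758.72 = 2210.2 ft.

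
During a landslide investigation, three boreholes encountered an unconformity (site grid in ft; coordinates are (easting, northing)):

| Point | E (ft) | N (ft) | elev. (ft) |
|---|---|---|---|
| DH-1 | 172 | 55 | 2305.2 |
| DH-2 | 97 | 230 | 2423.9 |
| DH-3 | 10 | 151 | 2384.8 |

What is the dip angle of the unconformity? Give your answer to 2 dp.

32.55°

Let the plane be z = a·E + b·N + c.
DH-2−DH-1: −75a + 175b = 118.7;  DH-3−DH-1: −162a + 96b = 79.6.
Solving gives a = −0.11985, b = 0.62692.
Gradient magnitude |∇z| = √(a² + b²) = √(0.01436 + 0.39303) = 0.63827.
True dip = arctan(0.63827) = 32.55°, dipping toward S (azimuth ≈ 169°).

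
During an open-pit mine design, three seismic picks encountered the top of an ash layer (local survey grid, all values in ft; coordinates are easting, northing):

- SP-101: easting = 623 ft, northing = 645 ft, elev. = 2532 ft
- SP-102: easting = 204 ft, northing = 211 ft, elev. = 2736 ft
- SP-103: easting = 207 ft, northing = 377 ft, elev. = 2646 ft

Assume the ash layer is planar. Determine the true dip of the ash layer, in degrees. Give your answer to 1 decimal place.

28.8°

Two edge vectors: SP-101→SP-102 = (-419, -434, 204), SP-101→SP-103 = (-416, -268, 114).
Normal n = (SP-101→SP-102) × (SP-101→SP-103) = (5196, -37098, -68252).
So ∂z/∂easting = −n_x/n_z = 0.07613 and ∂z/∂northing = −n_y/n_z = −0.54354.
Gradient magnitude |∇z| = √(a² + b²) = √(0.00580 + 0.29544) = 0.54885.
True dip = arctan(0.54885) = 28.8°, dipping toward N (azimuth ≈ 352°).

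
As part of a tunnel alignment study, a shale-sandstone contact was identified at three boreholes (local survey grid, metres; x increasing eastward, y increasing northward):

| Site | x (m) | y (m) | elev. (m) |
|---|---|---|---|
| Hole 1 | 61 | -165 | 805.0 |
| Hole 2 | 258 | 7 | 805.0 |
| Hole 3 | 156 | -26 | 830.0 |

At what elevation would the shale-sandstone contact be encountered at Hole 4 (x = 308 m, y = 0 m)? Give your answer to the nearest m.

782 m

Two edge vectors: Hole 1→Hole 2 = (197, 172, 0), Hole 1→Hole 3 = (95, 139, 25).
Normal n = (Hole 1→Hole 2) × (Hole 1→Hole 3) = (4300, -4925, 11043).
So ∂z/∂x = −n_x/n_z = −0.38939 and ∂z/∂y = −n_y/n_z = 0.44598.
Intercept c from Hole 1: 805 + 23.75 + 73.59 = 902.34.
At (308, 0): z = −119.9 + 0.0 + 902.34 = 782.4 m.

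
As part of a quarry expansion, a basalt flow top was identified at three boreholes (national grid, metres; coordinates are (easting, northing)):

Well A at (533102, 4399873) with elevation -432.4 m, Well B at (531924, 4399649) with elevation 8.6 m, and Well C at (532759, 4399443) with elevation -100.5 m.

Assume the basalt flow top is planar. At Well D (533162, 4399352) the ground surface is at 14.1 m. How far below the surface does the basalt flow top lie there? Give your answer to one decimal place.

Let the plane be z = a·E + b·N + c.
Well B−Well A: −1178a − 224b = 441;  Well C−Well A: −343a − 430b = 331.9.
Solving gives a = −0.268285440, b = −0.557856032.
Then c = -432.4 − a·533102 − b·4399873 = 2597086.80.
At (533162, 4399352): z_contact = −143039.60 − 2454205.05 + 2597086.80 = -157.85 m.
Depth below ground = 14.1 − (-157.85) = 172.0 m.

172.0 m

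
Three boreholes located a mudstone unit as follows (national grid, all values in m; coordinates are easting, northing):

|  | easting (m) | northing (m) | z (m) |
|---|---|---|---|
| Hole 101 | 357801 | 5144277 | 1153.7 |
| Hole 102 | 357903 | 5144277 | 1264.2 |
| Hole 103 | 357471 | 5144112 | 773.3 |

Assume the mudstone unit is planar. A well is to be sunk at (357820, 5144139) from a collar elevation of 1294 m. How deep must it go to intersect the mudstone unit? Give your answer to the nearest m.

139 m

Two edge vectors: Hole 101→Hole 102 = (102, 0, 110.5), Hole 101→Hole 103 = (-330, -165, -380.4).
Normal n = (Hole 101→Hole 102) × (Hole 101→Hole 103) = (18232.5, 2335.8, -16830).
So ∂z/∂easting = −n_x/n_z = 1.08333333 and ∂z/∂northing = −n_y/n_z = 0.13878788.
Intercept c from Hole 101: 1153.7 − 387617.75 − 713963.29 = −1100427.34.
At (357820, 5144139): z_contact = 387638.3 + 713944.1 − 1100427.34 = 1155.1 m.
Depth below ground = 1294 − 1155.1 = 139 m.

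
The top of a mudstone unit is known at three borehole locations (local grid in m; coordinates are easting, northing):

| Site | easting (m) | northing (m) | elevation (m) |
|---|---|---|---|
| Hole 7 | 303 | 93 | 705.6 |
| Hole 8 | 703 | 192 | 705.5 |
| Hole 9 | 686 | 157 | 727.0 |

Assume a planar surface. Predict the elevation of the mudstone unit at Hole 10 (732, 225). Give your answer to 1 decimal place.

687.5 m

Let the plane be z = a·easting + b·northing + c.
Hole 8−Hole 7: 400a + 99b = −0.1;  Hole 9−Hole 7: 383a + 64b = 21.4.
Solving gives a = 0.17253, b = −0.69808.
Then c = 705.6 − a·303 − b·93 = 718.25.
At (732, 225): z = 126.3 − 157.1 + 718.25 = 687.5 m.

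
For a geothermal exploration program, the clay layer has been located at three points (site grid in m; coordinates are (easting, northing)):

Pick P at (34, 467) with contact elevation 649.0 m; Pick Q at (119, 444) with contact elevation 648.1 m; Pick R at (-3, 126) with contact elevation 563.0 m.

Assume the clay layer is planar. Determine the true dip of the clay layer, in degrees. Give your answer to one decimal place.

14.2°

Let the plane be z = a·E + b·N + c.
Pick Q−Pick P: 85a − 23b = −0.9;  Pick R−Pick P: −37a − 341b = −86.
Solving gives a = 0.05601, b = 0.24612.
Gradient magnitude |∇z| = √(a² + b²) = √(0.00314 + 0.06058) = 0.25241.
True dip = arctan(0.25241) = 14.2°, dipping toward SSW (azimuth ≈ 193°).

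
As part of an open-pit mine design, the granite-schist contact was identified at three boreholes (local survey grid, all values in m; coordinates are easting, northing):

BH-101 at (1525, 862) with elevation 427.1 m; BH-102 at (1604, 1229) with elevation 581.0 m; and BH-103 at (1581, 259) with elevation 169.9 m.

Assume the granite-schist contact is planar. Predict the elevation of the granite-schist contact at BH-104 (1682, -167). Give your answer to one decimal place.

-13.2 m

Let the plane be z = a·easting + b·northing + c.
BH-102−BH-101: 79a + 367b = 153.9;  BH-103−BH-101: 56a − 603b = −257.2.
Solving gives a = −0.023328, b = 0.424368.
Then c = 427.1 − a·1525 − b·862 = 96.87.
At (1682, -167): z = −39.2 − 70.9 + 96.87 = -13.2 m.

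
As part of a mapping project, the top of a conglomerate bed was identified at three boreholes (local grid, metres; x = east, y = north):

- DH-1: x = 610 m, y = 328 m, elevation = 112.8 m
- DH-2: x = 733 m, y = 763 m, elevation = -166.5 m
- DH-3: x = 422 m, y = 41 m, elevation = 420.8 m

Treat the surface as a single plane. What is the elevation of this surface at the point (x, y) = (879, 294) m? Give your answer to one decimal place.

-188.0 m

Two edge vectors: DH-1→DH-2 = (123, 435, -279.3), DH-1→DH-3 = (-188, -287, 308).
Normal n = (DH-1→DH-2) × (DH-1→DH-3) = (53820.9, 14624.4, 46479).
So ∂z/∂x = −n_x/n_z = −1.15796 and ∂z/∂y = −n_y/n_z = −0.31465.
Intercept c from DH-1: 112.8 + 706.36 + 103.20 = 922.36.
At (879, 294): z = −1017.8 − 92.5 + 922.36 = -188.0 m.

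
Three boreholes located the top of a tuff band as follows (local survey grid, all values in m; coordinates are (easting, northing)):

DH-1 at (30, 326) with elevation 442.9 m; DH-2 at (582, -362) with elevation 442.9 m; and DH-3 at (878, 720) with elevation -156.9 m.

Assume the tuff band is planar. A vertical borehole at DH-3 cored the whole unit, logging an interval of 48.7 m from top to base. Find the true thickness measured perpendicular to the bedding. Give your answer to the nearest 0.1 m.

Let the plane be z = a·E + b·N + c.
DH-2−DH-1: 552a − 688b = 0;  DH-3−DH-1: 848a + 394b = −599.8.
Solving gives a = −0.51524, b = −0.41339.
|∇z| = √(a²+b²) = 0.66058, so dip δ = arctan(0.66058) = 33.45°.
True thickness = vertical thickness × cos δ = 48.7 × cos 33.45° = 40.6 m.

40.6 m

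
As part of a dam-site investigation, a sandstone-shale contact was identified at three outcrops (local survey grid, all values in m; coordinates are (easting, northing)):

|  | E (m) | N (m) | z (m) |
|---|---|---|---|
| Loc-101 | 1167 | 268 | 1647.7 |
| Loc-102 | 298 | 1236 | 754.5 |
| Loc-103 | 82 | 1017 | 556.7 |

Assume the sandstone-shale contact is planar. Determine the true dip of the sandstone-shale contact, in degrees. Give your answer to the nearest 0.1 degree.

Two edge vectors: Loc-101→Loc-102 = (-869, 968, -893.2), Loc-101→Loc-103 = (-1085, 749, -1091).
Normal n = (Loc-101→Loc-102) × (Loc-101→Loc-103) = (-387081.2, 21043, 399399).
So ∂z/∂E = −n_x/n_z = 0.96916 and ∂z/∂N = −n_y/n_z = −0.05269.
Gradient magnitude |∇z| = √(a² + b²) = √(0.93927 + 0.00278) = 0.97059.
True dip = arctan(0.97059) = 44.1°, dipping toward W (azimuth ≈ 273°).

44.1°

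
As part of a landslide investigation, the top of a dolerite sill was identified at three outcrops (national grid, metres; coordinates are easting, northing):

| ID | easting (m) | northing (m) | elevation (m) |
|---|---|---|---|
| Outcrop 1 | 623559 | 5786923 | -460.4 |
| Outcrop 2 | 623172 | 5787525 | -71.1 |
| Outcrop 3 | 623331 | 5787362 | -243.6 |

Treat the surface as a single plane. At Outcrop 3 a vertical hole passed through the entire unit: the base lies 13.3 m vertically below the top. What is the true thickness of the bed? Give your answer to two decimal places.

8.32 m

Let the plane be z = a·easting + b·northing + c.
Outcrop 2−Outcrop 1: −387a + 602b = 389.3;  Outcrop 3−Outcrop 1: −228a + 439b = 216.8.
Solving gives a = −1.23752, b = −0.14887.
|∇z| = √(a²+b²) = 1.24645, so dip δ = arctan(1.24645) = 51.26°.
True thickness = vertical thickness × cos δ = 13.3 × cos 51.26° = 8.32 m.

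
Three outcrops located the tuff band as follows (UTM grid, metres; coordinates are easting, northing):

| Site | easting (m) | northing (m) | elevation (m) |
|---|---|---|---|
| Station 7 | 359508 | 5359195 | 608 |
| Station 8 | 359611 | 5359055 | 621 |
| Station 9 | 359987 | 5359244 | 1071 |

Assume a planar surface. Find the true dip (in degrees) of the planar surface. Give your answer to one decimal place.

47.1°

Let the plane be z = a·easting + b·northing + c.
Station 8−Station 7: 103a − 140b = 13;  Station 9−Station 7: 479a + 49b = 463.
Solving gives a = 0.90778, b = 0.57501.
Gradient magnitude |∇z| = √(a² + b²) = √(0.82406 + 0.33063) = 1.07456.
True dip = arctan(1.07456) = 47.1°, dipping toward WSW (azimuth ≈ 238°).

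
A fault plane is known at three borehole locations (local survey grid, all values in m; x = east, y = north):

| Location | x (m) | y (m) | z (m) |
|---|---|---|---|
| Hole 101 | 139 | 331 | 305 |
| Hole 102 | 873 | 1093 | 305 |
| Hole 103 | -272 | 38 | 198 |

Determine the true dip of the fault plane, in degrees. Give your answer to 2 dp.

Two edge vectors: Hole 101→Hole 102 = (734, 762, 0), Hole 101→Hole 103 = (-411, -293, -107).
Normal n = (Hole 101→Hole 102) × (Hole 101→Hole 103) = (-81534, 78538, 98120).
So ∂z/∂x = −n_x/n_z = 0.83096 and ∂z/∂y = −n_y/n_z = −0.80043.
Gradient magnitude |∇z| = √(a² + b²) = √(0.69050 + 0.64069) = 1.15377.
True dip = arctan(1.15377) = 49.08°, dipping toward NW (azimuth ≈ 314°).

49.08°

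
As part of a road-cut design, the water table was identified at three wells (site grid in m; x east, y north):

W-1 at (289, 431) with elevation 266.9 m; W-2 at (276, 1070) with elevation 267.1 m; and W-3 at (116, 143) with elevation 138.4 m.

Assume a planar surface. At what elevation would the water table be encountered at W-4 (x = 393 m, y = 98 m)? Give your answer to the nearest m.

Let the plane be z = a·x + b·y + c.
W-2−W-1: −13a + 639b = 0.2;  W-3−W-1: −173a − 288b = −128.5.
Solving gives a = 0.71794, b = 0.01492.
Then c = 266.9 − a·289 − b·431 = 52.99.
At (393, 98): z = 282.1 + 1.5 + 52.99 = 336.6 m.

337 m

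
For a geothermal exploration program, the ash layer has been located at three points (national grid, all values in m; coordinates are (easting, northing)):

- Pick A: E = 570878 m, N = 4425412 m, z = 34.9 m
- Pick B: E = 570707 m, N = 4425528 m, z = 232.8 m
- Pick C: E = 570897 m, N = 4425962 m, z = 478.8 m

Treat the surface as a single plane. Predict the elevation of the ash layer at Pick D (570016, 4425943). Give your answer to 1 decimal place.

988.0 m

Let the plane be z = a·E + b·N + c.
Pick B−Pick A: −171a + 116b = 197.9;  Pick C−Pick A: 19a + 550b = 443.9.
Solving gives a = −0.595846406, b = 0.827674694.
Then c = 34.9 − a·570878 − b·4425412 = −3322611.02.
At (570016, 4425943): z = −339642.0 + 3663241.0 − 3322611.02 = 988.0 m.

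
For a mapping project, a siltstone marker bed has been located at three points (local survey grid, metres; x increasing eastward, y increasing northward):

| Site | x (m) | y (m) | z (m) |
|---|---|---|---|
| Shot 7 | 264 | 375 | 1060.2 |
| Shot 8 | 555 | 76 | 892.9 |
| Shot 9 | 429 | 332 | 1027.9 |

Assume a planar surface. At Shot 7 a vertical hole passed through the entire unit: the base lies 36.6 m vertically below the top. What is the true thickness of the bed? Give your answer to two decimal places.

32.75 m

Two edge vectors: Shot 7→Shot 8 = (291, -299, -167.3), Shot 7→Shot 9 = (165, -43, -32.3).
Normal n = (Shot 7→Shot 8) × (Shot 7→Shot 9) = (2463.8, -18205.2, 36822).
So ∂z/∂x = −n_x/n_z = −0.06691 and ∂z/∂y = −n_y/n_z = 0.49441.
|∇z| = √(a²+b²) = 0.49892, so dip δ = arctan(0.49892) = 26.52°.
True thickness = vertical thickness × cos δ = 36.6 × cos 26.52° = 32.75 m.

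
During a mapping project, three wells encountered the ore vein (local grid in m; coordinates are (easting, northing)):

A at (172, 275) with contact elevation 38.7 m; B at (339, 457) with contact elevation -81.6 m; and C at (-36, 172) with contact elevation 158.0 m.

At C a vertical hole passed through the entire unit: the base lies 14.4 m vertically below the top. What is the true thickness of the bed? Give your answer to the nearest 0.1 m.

Two edge vectors: A→B = (167, 182, -120.3), A→C = (-208, -103, 119.3).
Normal n = (A→B) × (A→C) = (9321.7, 5099.3, 20655).
So ∂z/∂E = −n_x/n_z = −0.45130 and ∂z/∂N = −n_y/n_z = −0.24688.
|∇z| = √(a²+b²) = 0.51442, so dip δ = arctan(0.51442) = 27.22°.
True thickness = vertical thickness × cos δ = 14.4 × cos 27.22° = 12.8 m.

12.8 m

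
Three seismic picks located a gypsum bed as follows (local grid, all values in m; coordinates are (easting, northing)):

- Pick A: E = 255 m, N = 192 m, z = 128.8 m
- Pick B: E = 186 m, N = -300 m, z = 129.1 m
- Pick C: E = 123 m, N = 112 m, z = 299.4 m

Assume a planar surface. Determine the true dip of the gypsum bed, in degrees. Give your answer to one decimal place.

55.0°

Two edge vectors: Pick A→Pick B = (-69, -492, 0.3), Pick A→Pick C = (-132, -80, 170.6).
Normal n = (Pick A→Pick B) × (Pick A→Pick C) = (-83911.2, 11731.8, -59424).
So ∂z/∂E = −n_x/n_z = −1.41208 and ∂z/∂N = −n_y/n_z = 0.19743.
Gradient magnitude |∇z| = √(a² + b²) = √(1.99396 + 0.03898) = 1.42581.
True dip = arctan(1.42581) = 55.0°, dipping toward E (azimuth ≈ 098°).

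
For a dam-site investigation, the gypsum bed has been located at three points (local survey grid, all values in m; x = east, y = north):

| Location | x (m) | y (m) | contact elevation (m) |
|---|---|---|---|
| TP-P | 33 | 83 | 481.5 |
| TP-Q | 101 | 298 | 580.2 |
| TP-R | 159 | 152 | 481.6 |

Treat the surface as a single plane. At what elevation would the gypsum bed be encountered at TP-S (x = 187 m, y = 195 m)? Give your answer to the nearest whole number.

Let the plane be z = a·x + b·y + c.
TP-Q−TP-P: 68a + 215b = 98.7;  TP-R−TP-P: 126a + 69b = 0.1.
Solving gives a = −0.30310, b = 0.55493.
Then c = 481.5 − a·33 − b·83 = 445.44.
At (187, 195): z = −56.7 + 108.2 + 445.44 = 497.0 m.

497 m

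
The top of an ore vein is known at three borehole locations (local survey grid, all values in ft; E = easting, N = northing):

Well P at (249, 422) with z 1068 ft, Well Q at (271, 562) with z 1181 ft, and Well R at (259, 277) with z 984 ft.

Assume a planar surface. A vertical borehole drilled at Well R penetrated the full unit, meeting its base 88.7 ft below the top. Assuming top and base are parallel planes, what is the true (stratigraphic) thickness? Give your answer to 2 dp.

56.83 ft

Two edge vectors: Well P→Well Q = (22, 140, 113), Well P→Well R = (10, -145, -84).
Normal n = (Well P→Well Q) × (Well P→Well R) = (4625, 2978, -4590).
So ∂z/∂E = −n_x/n_z = 1.00763 and ∂z/∂N = −n_y/n_z = 0.64880.
|∇z| = √(a²+b²) = 1.19844, so dip δ = arctan(1.19844) = 50.16°.
True thickness = vertical thickness × cos δ = 88.7 × cos 50.16° = 56.83 ft.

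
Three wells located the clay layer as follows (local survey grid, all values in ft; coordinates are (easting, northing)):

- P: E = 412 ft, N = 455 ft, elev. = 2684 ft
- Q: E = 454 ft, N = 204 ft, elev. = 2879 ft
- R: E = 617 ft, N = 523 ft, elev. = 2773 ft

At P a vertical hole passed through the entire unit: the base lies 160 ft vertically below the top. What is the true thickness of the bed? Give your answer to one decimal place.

116.9 ft

Two edge vectors: P→Q = (42, -251, 195), P→R = (205, 68, 89).
Normal n = (P→Q) × (P→R) = (-35599, 36237, 54311).
So ∂z/∂E = −n_x/n_z = 0.65547 and ∂z/∂N = −n_y/n_z = −0.66721.
|∇z| = √(a²+b²) = 0.93531, so dip δ = arctan(0.93531) = 43.09°.
True thickness = vertical thickness × cos δ = 160 × cos 43.09° = 116.9 ft.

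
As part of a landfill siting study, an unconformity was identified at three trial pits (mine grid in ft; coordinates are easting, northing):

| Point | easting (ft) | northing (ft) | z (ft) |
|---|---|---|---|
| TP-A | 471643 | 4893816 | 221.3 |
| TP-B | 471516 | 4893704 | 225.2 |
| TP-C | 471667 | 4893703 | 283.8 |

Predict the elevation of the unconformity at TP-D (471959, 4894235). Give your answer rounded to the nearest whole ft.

145 ft

Let the plane be z = a·easting + b·northing + c.
TP-B−TP-A: −127a − 112b = 3.9;  TP-C−TP-A: 24a − 113b = 62.5.
Solving gives a = 0.38495804, b = −0.47133635.
Then c = 221.3 − a·471643 − b·4893816 = 2125291.89.
At (471959, 4894235): z = 181684.4 − 2306830.8 + 2125291.89 = 145.5 ft.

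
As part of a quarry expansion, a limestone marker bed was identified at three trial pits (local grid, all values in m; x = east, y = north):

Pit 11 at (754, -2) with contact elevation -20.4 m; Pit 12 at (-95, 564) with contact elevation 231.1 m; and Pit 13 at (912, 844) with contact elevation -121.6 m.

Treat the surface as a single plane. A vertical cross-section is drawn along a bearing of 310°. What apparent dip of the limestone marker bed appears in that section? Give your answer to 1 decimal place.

12.4°

Let the plane be z = a·x + b·y + c.
Pit 12−Pit 11: −849a + 566b = 251.5;  Pit 13−Pit 11: 158a + 846b = −101.2.
Solving gives a = −0.33435, b = −0.05718.
Unit vector along 310° is (sin 310°, cos 310°) = (-0.7660, 0.6428).
Slope in that direction = a·(-0.7660) + b·(0.6428) = 0.21937.
Apparent dip = arctan|0.21937| = 12.4° (true dip is 18.7°, so apparent ≤ true as expected).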